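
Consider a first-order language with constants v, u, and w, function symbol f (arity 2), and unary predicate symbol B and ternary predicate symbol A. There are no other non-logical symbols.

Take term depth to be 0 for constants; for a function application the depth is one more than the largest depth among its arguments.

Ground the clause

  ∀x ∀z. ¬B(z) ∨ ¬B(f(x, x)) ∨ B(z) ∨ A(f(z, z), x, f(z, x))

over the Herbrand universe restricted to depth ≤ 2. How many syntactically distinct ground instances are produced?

21609

Ground terms of depth ≤ 2:
  If N_k denotes the number of depth-≤k ground terms, the 3 constants give N_0 = 3, and each function symbol of arity r contributes N_{k-1}^r new terms at level k: N_k = 3 + N_{k-1}^2.
  N_0 = 3
  N_1 = 3 + 3^2 = 12
  N_2 = 3 + 12^2 = 147
So there are 147 ground terms available for substitution.
Each of x, z ranges independently over the available ground terms, and distinct assignments produce distinct instances.
Number of ground instances = 147^2 = 21609.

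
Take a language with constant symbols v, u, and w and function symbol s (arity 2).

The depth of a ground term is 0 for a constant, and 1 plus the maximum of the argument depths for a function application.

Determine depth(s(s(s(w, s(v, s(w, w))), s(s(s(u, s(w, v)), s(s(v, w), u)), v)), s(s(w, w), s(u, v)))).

6

depth(s(w, w)) = 1 + max(0, 0) = 1
depth(s(v, s(w, w))) = 1 + max(0, 1) = 2
depth(s(w, s(v, s(w, w)))) = 1 + max(0, 2) = 3
depth(s(w, v)) = 1 + max(0, 0) = 1
depth(s(u, s(w, v))) = 1 + max(0, 1) = 2
depth(s(v, w)) = 1 + max(0, 0) = 1
depth(s(s(v, w), u)) = 1 + max(1, 0) = 2
depth(s(s(u, s(w, v)), s(s(v, w), u))) = 1 + max(2, 2) = 3
depth(s(s(s(u, s(w, v)), s(s(v, w), u)), v)) = 1 + max(3, 0) = 4
depth(s(s(w, s(v, s(w, w))), s(s(s(u, s(w, v)), s(s(v, w), u)), v))) = 1 + max(3, 4) = 5
depth(s(u, v)) = 1 + max(0, 0) = 1
depth(s(s(w, w), s(u, v))) = 1 + max(1, 1) = 2
depth(s(s(s(w, s(v, s(w, w))), s(s(s(u, s(w, v)), s(s(v, w), u)), v)), s(s(w, w), s(u, v)))) = 1 + max(5, 2) = 6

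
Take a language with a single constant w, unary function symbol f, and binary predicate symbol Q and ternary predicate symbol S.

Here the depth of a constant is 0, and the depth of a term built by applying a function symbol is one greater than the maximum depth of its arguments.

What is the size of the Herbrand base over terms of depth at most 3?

First count ground terms of depth ≤ 3.
Write N_k for the number of ground terms of depth ≤ k. A term of depth ≤ k is either a constant or a function symbol applied to arguments of depth ≤ k−1, so N_k = 1 + N_{k-1}.
N_0 = 1
N_1 = 1 + 1 = 2
N_2 = 1 + 2 = 3
N_3 = 1 + 3 = 4
Explicitly: w, f(w), f(f(w)), f(f(f(w))).
So |H| = 4.
For each predicate symbol, the number of ground atoms is |H| raised to its arity; summing:
  Q: 4^2 = 16;  S: 4^3 = 64
Total ground atoms: 16 + 64 = 80.

80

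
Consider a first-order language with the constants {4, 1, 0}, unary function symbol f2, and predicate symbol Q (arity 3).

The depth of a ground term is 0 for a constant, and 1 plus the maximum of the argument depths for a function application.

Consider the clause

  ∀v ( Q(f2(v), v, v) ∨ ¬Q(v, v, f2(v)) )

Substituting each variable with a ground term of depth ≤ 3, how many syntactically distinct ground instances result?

Ground terms of depth ≤ 3:
  Let N_k count ground terms of depth at most k. Each non-constant term of depth ≤ k is some function symbol applied to depth-≤(k−1) arguments, giving N_k = 3 + N_{k-1}.
  N_0 = 3
  N_1 = 3 + 3 = 6
  N_2 = 3 + 6 = 9
  N_3 = 3 + 9 = 12
  Explicitly: 4, 1, 0, f2(4), f2(1), f2(0), f2(f2(4)), f2(f2(1)), f2(f2(0)), f2(f2(f2(4))), f2(f2(f2(1))), f2(f2(f2(0))).
So there are 12 ground terms available for substitution.
The body mentions the single quantified variable v; since ground terms form a free algebra, no two substitutions collapse to the same formula.
Number of ground instances = 12.

12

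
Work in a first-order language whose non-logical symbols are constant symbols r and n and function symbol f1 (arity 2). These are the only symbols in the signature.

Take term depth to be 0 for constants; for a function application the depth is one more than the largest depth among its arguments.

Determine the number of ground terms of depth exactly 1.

4

If N_k denotes the number of depth-≤k ground terms, the 2 constants give N_0 = 2, and each function symbol of arity r contributes N_{k-1}^r new terms at level k: N_k = 2 + N_{k-1}^2.
N_0 = 2
N_1 = 2 + 2^2 = 6
Terms of depth exactly 1: N_1 − N_0 = 6 − 2 = 4.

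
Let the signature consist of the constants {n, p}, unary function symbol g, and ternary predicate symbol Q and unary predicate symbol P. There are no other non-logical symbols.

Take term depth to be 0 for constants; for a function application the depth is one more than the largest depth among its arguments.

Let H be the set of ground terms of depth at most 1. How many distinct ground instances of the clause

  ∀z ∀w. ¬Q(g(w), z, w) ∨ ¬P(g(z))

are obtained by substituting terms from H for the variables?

Ground terms of depth ≤ 1:
  Count level by level. With function symbols g/1, the terms of depth ≤ k are the 2 constants together with each function applied to depth-≤(k−1) tuples, so N_k = 2 + N_{k-1}.
  N_0 = 2
  N_1 = 2 + 2 = 4
  Explicitly: n, p, g(n), g(p).
So there are 4 ground terms available for substitution.
The body mentions every one of the 2 quantified variables; since ground terms form a free algebra, no two substitutions collapse to the same formula.
Number of ground instances = 4^2 = 16.

16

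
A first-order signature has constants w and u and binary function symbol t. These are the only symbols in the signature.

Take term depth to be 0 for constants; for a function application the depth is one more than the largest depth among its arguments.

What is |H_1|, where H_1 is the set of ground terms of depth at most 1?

6

Let N_k count ground terms of depth at most k. Each non-constant term of depth ≤ k is some function symbol applied to depth-≤(k−1) arguments, giving N_k = 2 + N_{k-1}^2.
N_0 = 2
N_1 = 2 + 2^2 = 6
Explicitly: w, u, t(w, w), t(w, u), t(u, w), t(u, u).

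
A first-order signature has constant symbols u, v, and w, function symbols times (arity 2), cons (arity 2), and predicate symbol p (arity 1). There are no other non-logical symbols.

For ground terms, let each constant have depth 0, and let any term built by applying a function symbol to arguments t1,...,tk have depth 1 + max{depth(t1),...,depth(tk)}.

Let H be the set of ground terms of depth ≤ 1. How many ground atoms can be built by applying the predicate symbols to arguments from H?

First count ground terms of depth ≤ 1.
Let N_k count ground terms of depth at most k. Each non-constant term of depth ≤ k is some function symbol applied to depth-≤(k−1) arguments, giving N_k = 3 + N_{k-1}^2 + N_{k-1}^2.
N_0 = 3
N_1 = 3 + 3^2 + 3^2 = 21
So |H| = 21.
Each predicate of arity r yields |H|^r ground atoms (one per choice of an r-tuple from H):
  p: 21
Total ground atoms: 21.

21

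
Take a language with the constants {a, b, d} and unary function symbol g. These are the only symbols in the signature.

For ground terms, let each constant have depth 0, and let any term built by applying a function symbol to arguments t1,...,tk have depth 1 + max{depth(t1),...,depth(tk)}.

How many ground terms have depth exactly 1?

Let N_k count ground terms of depth at most k. Each non-constant term of depth ≤ k is some function symbol applied to depth-≤(k−1) arguments, giving N_k = 3 + N_{k-1}.
N_0 = 3
N_1 = 3 + 3 = 6
Terms of depth exactly 1: N_1 − N_0 = 6 − 3 = 3.

3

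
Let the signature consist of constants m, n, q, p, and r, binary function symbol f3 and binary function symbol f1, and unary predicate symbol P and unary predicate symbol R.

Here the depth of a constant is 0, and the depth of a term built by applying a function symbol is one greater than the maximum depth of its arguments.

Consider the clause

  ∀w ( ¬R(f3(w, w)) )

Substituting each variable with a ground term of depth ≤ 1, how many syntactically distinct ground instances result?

55

Ground terms of depth ≤ 1:
  Let N_k count ground terms of depth at most k. Each non-constant term of depth ≤ k is some function symbol applied to depth-≤(k−1) arguments, giving N_k = 5 + N_{k-1}^2 + N_{k-1}^2.
  N_0 = 5
  N_1 = 5 + 5^2 + 5^2 = 55
So there are 55 ground terms available for substitution.
The variable w ranges independently over the available ground terms, and distinct assignments produce distinct instances.
Number of ground instances = 55.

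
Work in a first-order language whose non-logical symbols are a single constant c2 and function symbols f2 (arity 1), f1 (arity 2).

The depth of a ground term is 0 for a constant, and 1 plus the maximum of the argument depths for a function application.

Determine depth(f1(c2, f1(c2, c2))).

2

depth(f1(c2, c2)) = 1 + max(0, 0) = 1
depth(f1(c2, f1(c2, c2))) = 1 + max(0, 1) = 2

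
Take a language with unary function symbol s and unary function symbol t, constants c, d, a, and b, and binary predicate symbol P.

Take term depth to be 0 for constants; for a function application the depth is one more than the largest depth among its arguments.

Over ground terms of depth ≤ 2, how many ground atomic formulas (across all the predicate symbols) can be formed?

First count ground terms of depth ≤ 2.
Write N_k for the number of ground terms of depth ≤ k. A term of depth ≤ k is either a constant or a function symbol applied to arguments of depth ≤ k−1, so N_k = 4 + N_{k-1} + N_{k-1}.
N_0 = 4
N_1 = 4 + 4 + 4 = 12
N_2 = 4 + 12 + 12 = 28
So |H| = 28.
For each predicate symbol, the number of ground atoms is |H| raised to its arity; summing:
  P: 28^2 = 784
Total ground atoms: 784.

784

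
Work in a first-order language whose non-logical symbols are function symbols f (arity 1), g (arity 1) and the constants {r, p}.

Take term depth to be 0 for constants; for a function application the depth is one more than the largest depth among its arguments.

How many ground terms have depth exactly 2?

Let N_k = |{terms of depth ≤ k}|. Then N_0 = 2 and N_k = 2 + N_{k-1} + N_{k-1} for k ≥ 1 (one summand per function symbol, arity giving the exponent).
N_0 = 2
N_1 = 2 + 2 + 2 = 6
N_2 = 2 + 6 + 6 = 14
Terms of depth exactly 2: N_2 − N_1 = 14 − 6 = 8.

8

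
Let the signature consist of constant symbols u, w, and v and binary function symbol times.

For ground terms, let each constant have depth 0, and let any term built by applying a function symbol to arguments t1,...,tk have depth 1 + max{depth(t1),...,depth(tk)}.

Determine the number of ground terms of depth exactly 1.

If N_k denotes the number of depth-≤k ground terms, the 3 constants give N_0 = 3, and each function symbol of arity r contributes N_{k-1}^r new terms at level k: N_k = 3 + N_{k-1}^2.
N_0 = 3
N_1 = 3 + 3^2 = 12
Terms of depth exactly 1: N_1 − N_0 = 12 − 3 = 9.

9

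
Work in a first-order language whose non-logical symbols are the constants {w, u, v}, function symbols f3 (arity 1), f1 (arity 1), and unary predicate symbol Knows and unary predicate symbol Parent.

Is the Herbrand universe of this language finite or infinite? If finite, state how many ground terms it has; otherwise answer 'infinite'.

infinite

The signature has at least one function symbol (f3, arity 1) and at least one constant (w).
Iterating f3 gives infinitely many distinct ground terms: w, f3(w), f3(f3(w)), ...
So the Herbrand universe is infinite.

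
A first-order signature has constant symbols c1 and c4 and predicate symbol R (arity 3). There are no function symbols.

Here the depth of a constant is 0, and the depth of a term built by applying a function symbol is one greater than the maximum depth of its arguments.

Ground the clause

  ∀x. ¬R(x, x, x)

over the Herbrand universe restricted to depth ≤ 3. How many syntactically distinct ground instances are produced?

2

Ground terms of depth ≤ 3:
  With no function symbols every ground term is a constant, so there are exactly 2 ground terms at every depth bound.
  N_0 = 2
  N_1 = 2
  N_2 = 2
  N_3 = 2
So there are 2 ground terms available for substitution.
There is 1 variable to instantiate (x),  occurring in at least one literal, so different choices give different ground instances.
Number of ground instances = 2.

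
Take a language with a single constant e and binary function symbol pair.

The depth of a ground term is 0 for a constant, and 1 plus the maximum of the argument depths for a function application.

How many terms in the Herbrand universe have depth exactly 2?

3

Count level by level. With function symbols pair/2, the terms of depth ≤ k are the 1 constant together with each function applied to depth-≤(k−1) tuples, so N_k = 1 + N_{k-1}^2.
N_0 = 1
N_1 = 1 + 1^2 = 2
N_2 = 1 + 2^2 = 5
Terms of depth exactly 2: N_2 − N_1 = 5 − 2 = 3.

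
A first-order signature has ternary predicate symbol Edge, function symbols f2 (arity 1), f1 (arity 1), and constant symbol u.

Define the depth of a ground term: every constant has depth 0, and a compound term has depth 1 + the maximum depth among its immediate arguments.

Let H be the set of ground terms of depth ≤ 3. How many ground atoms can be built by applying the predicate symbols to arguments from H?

3375

First count ground terms of depth ≤ 3.
Let N_k count ground terms of depth at most k. Each non-constant term of depth ≤ k is some function symbol applied to depth-≤(k−1) arguments, giving N_k = 1 + N_{k-1} + N_{k-1}.
N_0 = 1
N_1 = 1 + 1 + 1 = 3
N_2 = 1 + 3 + 3 = 7
N_3 = 1 + 7 + 7 = 15
So |H| = 15.
For each predicate symbol, the number of ground atoms is |H| raised to its arity; summing:
  Edge: 15^3 = 3375
Total ground atoms: 3375.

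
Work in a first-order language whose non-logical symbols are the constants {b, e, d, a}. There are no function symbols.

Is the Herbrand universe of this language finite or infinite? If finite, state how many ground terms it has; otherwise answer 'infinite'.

4

There are no function symbols, so every ground term is one of the 4 constants.
The Herbrand universe is {b, e, d, a}, which is finite with 4 elements.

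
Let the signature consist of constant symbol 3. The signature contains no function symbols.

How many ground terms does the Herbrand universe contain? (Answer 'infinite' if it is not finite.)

1

There are no function symbols, so the only ground term is the single constant.
The Herbrand universe is {3}, finite with 1 element.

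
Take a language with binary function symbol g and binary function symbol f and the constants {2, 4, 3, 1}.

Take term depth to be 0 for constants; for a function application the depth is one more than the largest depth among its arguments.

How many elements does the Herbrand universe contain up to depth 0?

Count level by level. With function symbols g/2, f/2, the terms of depth ≤ k are the 4 constants together with each function applied to depth-≤(k−1) tuples, so N_k = 4 + N_{k-1}^2 + N_{k-1}^2.
N_0 = 4
Explicitly: 2, 4, 3, 1.

4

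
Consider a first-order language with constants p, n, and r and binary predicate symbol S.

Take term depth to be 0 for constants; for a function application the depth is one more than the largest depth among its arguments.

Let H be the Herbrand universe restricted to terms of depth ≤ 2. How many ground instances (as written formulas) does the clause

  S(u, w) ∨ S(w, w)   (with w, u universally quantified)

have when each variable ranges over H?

9

Ground terms of depth ≤ 2:
  With no function symbols every ground term is a constant, so there are exactly 3 ground terms at every depth bound.
  N_0 = 3
  N_1 = 3
  N_2 = 3
  Explicitly: p, n, r.
So there are 3 ground terms available for substitution.
There are 2 variables to instantiate (w, u), each occurring in at least one literal, so different choices give different ground instances.
Number of ground instances = 3^2 = 9.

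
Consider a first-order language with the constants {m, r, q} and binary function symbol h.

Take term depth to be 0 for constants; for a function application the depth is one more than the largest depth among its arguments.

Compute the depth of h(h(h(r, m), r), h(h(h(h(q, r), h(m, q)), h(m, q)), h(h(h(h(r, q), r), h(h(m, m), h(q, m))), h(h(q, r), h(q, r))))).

depth(h(r, m)) = 1 + max(0, 0) = 1
depth(h(h(r, m), r)) = 1 + max(1, 0) = 2
depth(h(q, r)) = 1 + max(0, 0) = 1
depth(h(m, q)) = 1 + max(0, 0) = 1
depth(h(h(q, r), h(m, q))) = 1 + max(1, 1) = 2
depth(h(h(h(q, r), h(m, q)), h(m, q))) = 1 + max(2, 1) = 3
depth(h(r, q)) = 1 + max(0, 0) = 1
depth(h(h(r, q), r)) = 1 + max(1, 0) = 2
depth(h(m, m)) = 1 + max(0, 0) = 1
depth(h(q, m)) = 1 + max(0, 0) = 1
depth(h(h(m, m), h(q, m))) = 1 + max(1, 1) = 2
depth(h(h(h(r, q), r), h(h(m, m), h(q, m)))) = 1 + max(2, 2) = 3
depth(h(h(q, r), h(q, r))) = 1 + max(1, 1) = 2
depth(h(h(h(h(r, q), r), h(h(m, m), h(q, m))), h(h(q, r), h(q, r)))) = 1 + max(3, 2) = 4
depth(h(h(h(h(q, r), h(m, q)), h(m, q)), h(h(h(h(r, q), r), h(h(m, m), h(q, m))), h(h(q, r), h(q, r))))) = 1 + max(3, 4) = 5
depth(h(h(h(r, m), r), h(h(h(h(q, r), h(m, q)), h(m, q)), h(h(h(h(r, q), r), h(h(m, m), h(q, m))), h(h(q, r), h(q, r)))))) = 1 + max(2, 5) = 6

6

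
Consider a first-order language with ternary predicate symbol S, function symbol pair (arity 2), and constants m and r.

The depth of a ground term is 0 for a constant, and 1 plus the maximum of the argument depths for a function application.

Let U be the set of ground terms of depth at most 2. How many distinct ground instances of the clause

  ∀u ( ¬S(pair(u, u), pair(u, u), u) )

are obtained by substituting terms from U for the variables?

38

Ground terms of depth ≤ 2:
  Write N_k for the number of ground terms of depth ≤ k. A term of depth ≤ k is either a constant or a function symbol applied to arguments of depth ≤ k−1, so N_k = 2 + N_{k-1}^2.
  N_0 = 2
  N_1 = 2 + 2^2 = 6
  N_2 = 2 + 6^2 = 38
So there are 38 ground terms available for substitution.
The variable u ranges independently over the available ground terms, and distinct assignments produce distinct instances.
Number of ground instances = 38.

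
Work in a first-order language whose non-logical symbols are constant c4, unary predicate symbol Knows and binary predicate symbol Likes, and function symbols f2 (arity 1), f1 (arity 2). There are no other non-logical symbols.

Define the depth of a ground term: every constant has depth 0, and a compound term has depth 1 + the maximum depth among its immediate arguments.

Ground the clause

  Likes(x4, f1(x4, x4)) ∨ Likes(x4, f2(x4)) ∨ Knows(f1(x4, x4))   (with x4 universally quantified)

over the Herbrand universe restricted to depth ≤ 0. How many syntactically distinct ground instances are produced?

1

Ground terms of depth ≤ 0:
  Let N_k count ground terms of depth at most k. Each non-constant term of depth ≤ k is some function symbol applied to depth-≤(k−1) arguments, giving N_k = 1 + N_{k-1} + N_{k-1}^2.
  N_0 = 1
So there is exactly 1 ground term available for substitution.
The clause has 1 distinct variable (x4), which appears in the body. In the free term algebra distinct substitutions yield syntactically distinct ground instances.
Number of ground instances = 1.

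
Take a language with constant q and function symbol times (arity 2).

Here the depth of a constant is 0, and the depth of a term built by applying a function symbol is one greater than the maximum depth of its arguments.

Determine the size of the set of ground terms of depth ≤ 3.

Write N_k for the number of ground terms of depth ≤ k. A term of depth ≤ k is either a constant or a function symbol applied to arguments of depth ≤ k−1, so N_k = 1 + N_{k-1}^2.
N_0 = 1
N_1 = 1 + 1^2 = 2
N_2 = 1 + 2^2 = 5
N_3 = 1 + 5^2 = 26

26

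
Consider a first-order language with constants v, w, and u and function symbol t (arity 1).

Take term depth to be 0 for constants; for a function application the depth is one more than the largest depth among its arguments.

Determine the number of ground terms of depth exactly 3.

3

Let N_k count ground terms of depth at most k. Each non-constant term of depth ≤ k is some function symbol applied to depth-≤(k−1) arguments, giving N_k = 3 + N_{k-1}.
N_0 = 3
N_1 = 3 + 3 = 6
N_2 = 3 + 6 = 9
N_3 = 3 + 9 = 12
Terms of depth exactly 3: N_3 − N_2 = 12 − 9 = 3.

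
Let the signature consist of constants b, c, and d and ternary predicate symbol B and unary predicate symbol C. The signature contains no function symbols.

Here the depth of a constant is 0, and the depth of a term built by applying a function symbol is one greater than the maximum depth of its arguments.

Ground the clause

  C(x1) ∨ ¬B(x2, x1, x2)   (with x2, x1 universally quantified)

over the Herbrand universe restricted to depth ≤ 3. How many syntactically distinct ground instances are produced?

9

Ground terms of depth ≤ 3:
  With no function symbols every ground term is a constant, so there are exactly 3 ground terms at every depth bound.
  N_0 = 3
  N_1 = 3
  N_2 = 3
  N_3 = 3
  Explicitly: b, c, d.
So there are 3 ground terms available for substitution.
The body mentions every one of the 2 quantified variables; since ground terms form a free algebra, no two substitutions collapse to the same formula.
Number of ground instances = 3^2 = 9.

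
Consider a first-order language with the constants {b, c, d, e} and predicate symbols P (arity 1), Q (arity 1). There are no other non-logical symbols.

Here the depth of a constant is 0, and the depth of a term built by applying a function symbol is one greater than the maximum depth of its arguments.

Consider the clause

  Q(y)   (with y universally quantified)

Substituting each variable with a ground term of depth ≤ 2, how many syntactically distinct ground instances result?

4

Ground terms of depth ≤ 2:
  With no function symbols every ground term is a constant, so there are exactly 4 ground terms at every depth bound.
  N_0 = 4
  N_1 = 4
  N_2 = 4
So there are 4 ground terms available for substitution.
The variable y ranges independently over the available ground terms, and distinct assignments produce distinct instances.
Number of ground instances = 4.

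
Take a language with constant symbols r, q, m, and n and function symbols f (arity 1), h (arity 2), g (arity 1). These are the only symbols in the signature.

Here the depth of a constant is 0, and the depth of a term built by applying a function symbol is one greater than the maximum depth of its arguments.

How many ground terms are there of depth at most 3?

Count level by level. With function symbols f/1, h/2, g/1, the terms of depth ≤ k are the 4 constants together with each function applied to depth-≤(k−1) tuples, so N_k = 4 + N_{k-1} + N_{k-1}^2 + N_{k-1}.
N_0 = 4
N_1 = 4 + 4 + 4^2 + 4 = 28
N_2 = 4 + 28 + 28^2 + 28 = 844
N_3 = 4 + 844 + 844^2 + 844 = 714028

714028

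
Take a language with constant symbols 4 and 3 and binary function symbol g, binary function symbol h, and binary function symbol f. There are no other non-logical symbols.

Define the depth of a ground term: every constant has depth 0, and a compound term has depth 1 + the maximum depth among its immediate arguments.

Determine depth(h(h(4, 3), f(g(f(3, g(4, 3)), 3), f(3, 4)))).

5

depth(h(4, 3)) = 1 + max(0, 0) = 1
depth(g(4, 3)) = 1 + max(0, 0) = 1
depth(f(3, g(4, 3))) = 1 + max(0, 1) = 2
depth(g(f(3, g(4, 3)), 3)) = 1 + max(2, 0) = 3
depth(f(3, 4)) = 1 + max(0, 0) = 1
depth(f(g(f(3, g(4, 3)), 3), f(3, 4))) = 1 + max(3, 1) = 4
depth(h(h(4, 3), f(g(f(3, g(4, 3)), 3), f(3, 4)))) = 1 + max(1, 4) = 5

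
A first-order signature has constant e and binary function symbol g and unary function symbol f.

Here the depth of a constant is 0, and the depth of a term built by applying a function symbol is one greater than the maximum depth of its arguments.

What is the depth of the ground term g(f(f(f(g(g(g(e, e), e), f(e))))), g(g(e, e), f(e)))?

depth(g(e, e)) = 1 + max(0, 0) = 1
depth(g(g(e, e), e)) = 1 + max(1, 0) = 2
depth(f(e)) = 1 + depth(e) = 1 + 0 = 1
depth(g(g(g(e, e), e), f(e))) = 1 + max(2, 1) = 3
depth(f(g(g(g(e, e), e), f(e)))) = 1 + depth(g(g(g(e, e), e), f(e))) = 1 + 3 = 4
depth(f(f(g(g(g(e, e), e), f(e))))) = 1 + depth(f(g(g(g(e, e), e), f(e)))) = 1 + 4 = 5
depth(f(f(f(g(g(g(e, e), e), f(e)))))) = 1 + depth(f(f(g(g(g(e, e), e), f(e))))) = 1 + 5 = 6
depth(g(g(e, e), f(e))) = 1 + max(1, 1) = 2
depth(g(f(f(f(g(g(g(e, e), e), f(e))))), g(g(e, e), f(e)))) = 1 + max(6, 2) = 7

7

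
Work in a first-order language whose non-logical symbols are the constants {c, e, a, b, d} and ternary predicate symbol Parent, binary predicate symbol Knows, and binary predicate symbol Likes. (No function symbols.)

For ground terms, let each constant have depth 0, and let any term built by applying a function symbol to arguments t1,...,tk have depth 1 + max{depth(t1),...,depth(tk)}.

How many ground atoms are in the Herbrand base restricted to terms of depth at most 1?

First count ground terms of depth ≤ 1.
With no function symbols every ground term is a constant, so there are exactly 5 ground terms at every depth bound.
N_0 = 5
N_1 = 5
Explicitly: c, e, a, b, d.
So |H| = 5.
A ground atom is a predicate applied to a tuple of terms from H, so the count is the sum over predicates of |H|^arity:
  Parent: 5^3 = 125;  Knows: 5^2 = 25;  Likes: 5^2 = 25
Total ground atoms: 125 + 25 + 25 = 175.

175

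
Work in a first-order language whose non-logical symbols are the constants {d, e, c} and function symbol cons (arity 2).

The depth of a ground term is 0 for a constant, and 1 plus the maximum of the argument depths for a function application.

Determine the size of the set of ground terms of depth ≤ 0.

3

Count level by level. With function symbols cons/2, the terms of depth ≤ k are the 3 constants together with each function applied to depth-≤(k−1) tuples, so N_k = 3 + N_{k-1}^2.
N_0 = 3
Explicitly: d, e, c.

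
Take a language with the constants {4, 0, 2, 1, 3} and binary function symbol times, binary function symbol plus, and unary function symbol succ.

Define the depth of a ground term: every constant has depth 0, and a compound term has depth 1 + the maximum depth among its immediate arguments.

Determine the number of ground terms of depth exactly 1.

55

If N_k denotes the number of depth-≤k ground terms, the 5 constants give N_0 = 5, and each function symbol of arity r contributes N_{k-1}^r new terms at level k: N_k = 5 + N_{k-1}^2 + N_{k-1}^2 + N_{k-1}.
N_0 = 5
N_1 = 5 + 5^2 + 5^2 + 5 = 60
Terms of depth exactly 1: N_1 − N_0 = 60 − 5 = 55.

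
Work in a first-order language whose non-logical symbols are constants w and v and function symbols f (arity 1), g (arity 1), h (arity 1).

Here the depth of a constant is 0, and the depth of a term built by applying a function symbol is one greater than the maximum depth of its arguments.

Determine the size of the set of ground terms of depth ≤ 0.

Let N_k count ground terms of depth at most k. Each non-constant term of depth ≤ k is some function symbol applied to depth-≤(k−1) arguments, giving N_k = 2 + N_{k-1} + N_{k-1} + N_{k-1}.
N_0 = 2

2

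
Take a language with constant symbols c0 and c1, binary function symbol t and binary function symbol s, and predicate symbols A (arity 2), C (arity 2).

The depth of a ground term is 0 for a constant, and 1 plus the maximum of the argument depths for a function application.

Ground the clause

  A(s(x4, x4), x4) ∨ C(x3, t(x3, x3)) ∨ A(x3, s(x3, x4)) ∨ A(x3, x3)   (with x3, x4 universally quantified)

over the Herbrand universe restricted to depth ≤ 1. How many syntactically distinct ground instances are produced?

Ground terms of depth ≤ 1:
  Write N_k for the number of ground terms of depth ≤ k. A term of depth ≤ k is either a constant or a function symbol applied to arguments of depth ≤ k−1, so N_k = 2 + N_{k-1}^2 + N_{k-1}^2.
  N_0 = 2
  N_1 = 2 + 2^2 + 2^2 = 10
  Explicitly: c0, c1, t(c0, c0), t(c0, c1), t(c1, c0), t(c1, c1), s(c0, c0), s(c0, c1), s(c1, c0), s(c1, c1).
So there are 10 ground terms available for substitution.
The clause has 2 distinct variables (x3, x4), each appearing in the body. In the free term algebra distinct substitutions yield syntactically distinct ground instances.
Number of ground instances = 10^2 = 100.

100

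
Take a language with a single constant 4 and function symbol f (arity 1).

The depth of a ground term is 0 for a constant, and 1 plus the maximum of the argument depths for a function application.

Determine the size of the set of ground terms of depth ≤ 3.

4

Let N_k count ground terms of depth at most k. Each non-constant term of depth ≤ k is some function symbol applied to depth-≤(k−1) arguments, giving N_k = 1 + N_{k-1}.
N_0 = 1
N_1 = 1 + 1 = 2
N_2 = 1 + 2 = 3
N_3 = 1 + 3 = 4
Explicitly: 4, f(4), f(f(4)), f(f(f(4))).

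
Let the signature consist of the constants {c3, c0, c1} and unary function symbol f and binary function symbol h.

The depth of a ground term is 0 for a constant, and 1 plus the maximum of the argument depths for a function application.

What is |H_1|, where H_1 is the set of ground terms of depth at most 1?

Count level by level. With function symbols f/1, h/2, the terms of depth ≤ k are the 3 constants together with each function applied to depth-≤(k−1) tuples, so N_k = 3 + N_{k-1} + N_{k-1}^2.
N_0 = 3
N_1 = 3 + 3 + 3^2 = 15

15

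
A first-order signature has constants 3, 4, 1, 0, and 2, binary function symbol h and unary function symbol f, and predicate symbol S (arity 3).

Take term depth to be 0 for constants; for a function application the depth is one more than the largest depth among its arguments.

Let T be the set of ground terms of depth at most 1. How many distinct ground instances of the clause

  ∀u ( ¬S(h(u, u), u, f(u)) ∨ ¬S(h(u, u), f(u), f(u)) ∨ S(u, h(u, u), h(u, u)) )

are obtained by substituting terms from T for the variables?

35

Ground terms of depth ≤ 1:
  Let N_k count ground terms of depth at most k. Each non-constant term of depth ≤ k is some function symbol applied to depth-≤(k−1) arguments, giving N_k = 5 + N_{k-1}^2 + N_{k-1}.
  N_0 = 5
  N_1 = 5 + 5^2 + 5 = 35
So there are 35 ground terms available for substitution.
There is 1 variable to instantiate (u),  occurring in at least one literal, so different choices give different ground instances.
Number of ground instances = 35.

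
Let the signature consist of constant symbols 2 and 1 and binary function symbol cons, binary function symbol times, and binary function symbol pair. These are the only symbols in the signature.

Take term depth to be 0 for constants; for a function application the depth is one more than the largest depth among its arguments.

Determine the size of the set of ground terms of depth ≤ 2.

590

Let N_k = |{terms of depth ≤ k}|. Then N_0 = 2 and N_k = 2 + N_{k-1}^2 + N_{k-1}^2 + N_{k-1}^2 for k ≥ 1 (one summand per function symbol, arity giving the exponent).
N_0 = 2
N_1 = 2 + 2^2 + 2^2 + 2^2 = 14
N_2 = 2 + 14^2 + 14^2 + 14^2 = 590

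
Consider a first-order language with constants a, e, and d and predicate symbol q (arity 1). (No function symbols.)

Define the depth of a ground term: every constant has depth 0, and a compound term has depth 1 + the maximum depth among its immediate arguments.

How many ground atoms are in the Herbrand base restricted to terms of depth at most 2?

First count ground terms of depth ≤ 2.
With no function symbols every ground term is a constant, so there are exactly 3 ground terms at every depth bound.
N_0 = 3
N_1 = 3
N_2 = 3
Explicitly: a, e, d.
So |H| = 3.
Ground atoms are formed by filling each argument slot of a predicate with a term from H, so an r-ary predicate gives |H|^r atoms:
  q: 3
Total ground atoms: 3.

3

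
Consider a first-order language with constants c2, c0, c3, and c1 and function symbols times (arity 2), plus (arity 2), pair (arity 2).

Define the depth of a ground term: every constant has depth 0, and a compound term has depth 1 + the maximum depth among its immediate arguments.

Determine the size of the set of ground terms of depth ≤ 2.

Count level by level. With function symbols times/2, plus/2, pair/2, the terms of depth ≤ k are the 4 constants together with each function applied to depth-≤(k−1) tuples, so N_k = 4 + N_{k-1}^2 + N_{k-1}^2 + N_{k-1}^2.
N_0 = 4
N_1 = 4 + 4^2 + 4^2 + 4^2 = 52
N_2 = 4 + 52^2 + 52^2 + 52^2 = 8116

8116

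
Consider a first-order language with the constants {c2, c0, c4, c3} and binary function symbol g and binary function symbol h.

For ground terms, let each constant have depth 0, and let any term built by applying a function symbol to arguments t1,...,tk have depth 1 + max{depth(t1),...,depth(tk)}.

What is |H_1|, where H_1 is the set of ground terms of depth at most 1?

36

If N_k denotes the number of depth-≤k ground terms, the 4 constants give N_0 = 4, and each function symbol of arity r contributes N_{k-1}^r new terms at level k: N_k = 4 + N_{k-1}^2 + N_{k-1}^2.
N_0 = 4
N_1 = 4 + 4^2 + 4^2 = 36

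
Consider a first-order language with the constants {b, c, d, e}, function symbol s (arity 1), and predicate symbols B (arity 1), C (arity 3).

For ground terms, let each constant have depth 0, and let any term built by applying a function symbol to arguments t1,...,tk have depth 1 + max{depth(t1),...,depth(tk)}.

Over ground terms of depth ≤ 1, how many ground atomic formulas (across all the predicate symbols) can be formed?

First count ground terms of depth ≤ 1.
Write N_k for the number of ground terms of depth ≤ k. A term of depth ≤ k is either a constant or a function symbol applied to arguments of depth ≤ k−1, so N_k = 4 + N_{k-1}.
N_0 = 4
N_1 = 4 + 4 = 8
Explicitly: b, c, d, e, s(b), s(c), s(d), s(e).
So |H| = 8.
A ground atom is a predicate applied to a tuple of terms from H, so the count is the sum over predicates of |H|^arity:
  B: 8;  C: 8^3 = 512
Total ground atoms: 8 + 512 = 520.

520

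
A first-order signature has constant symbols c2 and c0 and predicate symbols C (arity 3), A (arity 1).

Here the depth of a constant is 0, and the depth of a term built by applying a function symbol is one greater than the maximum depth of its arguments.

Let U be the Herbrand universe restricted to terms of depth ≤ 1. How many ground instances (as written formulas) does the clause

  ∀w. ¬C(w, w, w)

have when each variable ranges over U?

Ground terms of depth ≤ 1:
  With no function symbols every ground term is a constant, so there are exactly 2 ground terms at every depth bound.
  N_0 = 2
  N_1 = 2
  Explicitly: c2, c0.
So there are 2 ground terms available for substitution.
The variable w ranges independently over the available ground terms, and distinct assignments produce distinct instances.
Number of ground instances = 2.

2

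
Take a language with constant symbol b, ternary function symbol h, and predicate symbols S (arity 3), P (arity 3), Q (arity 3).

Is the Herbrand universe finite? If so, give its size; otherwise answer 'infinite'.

The signature has at least one function symbol (h, arity 3) and at least one constant (b).
Iterating h gives infinitely many distinct ground terms: b, h(b, b, b), h(h(b, b, b), h(b, b, b), h(b, b, b)), ...
So the Herbrand universe is infinite.

infinite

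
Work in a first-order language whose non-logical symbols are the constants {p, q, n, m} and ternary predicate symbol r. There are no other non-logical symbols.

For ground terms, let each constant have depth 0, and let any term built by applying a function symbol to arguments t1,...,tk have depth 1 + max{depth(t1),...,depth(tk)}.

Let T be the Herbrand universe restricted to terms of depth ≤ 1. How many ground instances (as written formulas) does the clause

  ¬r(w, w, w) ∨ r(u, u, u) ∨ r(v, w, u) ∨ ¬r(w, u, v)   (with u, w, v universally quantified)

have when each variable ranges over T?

64

Ground terms of depth ≤ 1:
  With no function symbols every ground term is a constant, so there are exactly 4 ground terms at every depth bound.
  N_0 = 4
  N_1 = 4
  Explicitly: p, q, n, m.
So there are 4 ground terms available for substitution.
The clause has 3 distinct variables (u, w, v), each appearing in the body. In the free term algebra distinct substitutions yield syntactically distinct ground instances.
Number of ground instances = 4^3 = 64.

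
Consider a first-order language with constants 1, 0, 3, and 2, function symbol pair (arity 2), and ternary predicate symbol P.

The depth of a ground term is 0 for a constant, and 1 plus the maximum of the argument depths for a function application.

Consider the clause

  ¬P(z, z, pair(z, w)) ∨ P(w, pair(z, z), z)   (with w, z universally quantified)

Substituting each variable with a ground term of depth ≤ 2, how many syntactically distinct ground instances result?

163216

Ground terms of depth ≤ 2:
  Let N_k count ground terms of depth at most k. Each non-constant term of depth ≤ k is some function symbol applied to depth-≤(k−1) arguments, giving N_k = 4 + N_{k-1}^2.
  N_0 = 4
  N_1 = 4 + 4^2 = 20
  N_2 = 4 + 20^2 = 404
So there are 404 ground terms available for substitution.
There are 2 variables to instantiate (w, z), each occurring in at least one literal, so different choices give different ground instances.
Number of ground instances = 404^2 = 163216.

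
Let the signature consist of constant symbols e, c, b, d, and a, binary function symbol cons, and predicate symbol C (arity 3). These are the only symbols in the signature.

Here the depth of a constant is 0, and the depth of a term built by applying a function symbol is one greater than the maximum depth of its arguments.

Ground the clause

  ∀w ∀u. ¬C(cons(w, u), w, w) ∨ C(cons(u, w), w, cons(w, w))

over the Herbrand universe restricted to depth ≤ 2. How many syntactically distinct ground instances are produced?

819025

Ground terms of depth ≤ 2:
  Count level by level. With function symbols cons/2, the terms of depth ≤ k are the 5 constants together with each function applied to depth-≤(k−1) tuples, so N_k = 5 + N_{k-1}^2.
  N_0 = 5
  N_1 = 5 + 5^2 = 30
  N_2 = 5 + 30^2 = 905
So there are 905 ground terms available for substitution.
There are 2 variables to instantiate (w, u), each occurring in at least one literal, so different choices give different ground instances.
Number of ground instances = 905^2 = 819025.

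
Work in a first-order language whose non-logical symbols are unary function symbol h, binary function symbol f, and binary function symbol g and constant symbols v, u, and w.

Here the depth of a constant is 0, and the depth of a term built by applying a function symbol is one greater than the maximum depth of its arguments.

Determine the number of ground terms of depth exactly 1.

If N_k denotes the number of depth-≤k ground terms, the 3 constants give N_0 = 3, and each function symbol of arity r contributes N_{k-1}^r new terms at level k: N_k = 3 + N_{k-1} + N_{k-1}^2 + N_{k-1}^2.
N_0 = 3
N_1 = 3 + 3 + 3^2 + 3^2 = 24
Terms of depth exactly 1: N_1 − N_0 = 24 − 3 = 21.

21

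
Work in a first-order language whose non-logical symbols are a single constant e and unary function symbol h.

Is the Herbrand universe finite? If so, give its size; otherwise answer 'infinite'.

infinite

The signature has at least one function symbol (h, arity 1) and at least one constant (e).
Iterating h gives infinitely many distinct ground terms: e, h(e), h(h(e)), ...
So the Herbrand universe is infinite.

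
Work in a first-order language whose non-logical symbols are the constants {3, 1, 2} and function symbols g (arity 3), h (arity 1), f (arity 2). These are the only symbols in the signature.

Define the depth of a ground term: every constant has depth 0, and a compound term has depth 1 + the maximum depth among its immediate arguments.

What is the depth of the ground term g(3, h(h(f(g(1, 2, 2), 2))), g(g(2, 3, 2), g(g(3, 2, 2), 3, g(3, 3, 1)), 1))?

5

depth(g(1, 2, 2)) = 1 + max(0, 0, 0) = 1
depth(f(g(1, 2, 2), 2)) = 1 + max(1, 0) = 2
depth(h(f(g(1, 2, 2), 2))) = 1 + depth(f(g(1, 2, 2), 2)) = 1 + 2 = 3
depth(h(h(f(g(1, 2, 2), 2)))) = 1 + depth(h(f(g(1, 2, 2), 2))) = 1 + 3 = 4
depth(g(2, 3, 2)) = 1 + max(0, 0, 0) = 1
depth(g(3, 2, 2)) = 1 + max(0, 0, 0) = 1
depth(g(3, 3, 1)) = 1 + max(0, 0, 0) = 1
depth(g(g(3, 2, 2), 3, g(3, 3, 1))) = 1 + max(1, 0, 1) = 2
depth(g(g(2, 3, 2), g(g(3, 2, 2), 3, g(3, 3, 1)), 1)) = 1 + max(1, 2, 0) = 3
depth(g(3, h(h(f(g(1, 2, 2), 2))), g(g(2, 3, 2), g(g(3, 2, 2), 3, g(3, 3, 1)), 1))) = 1 + max(0, 4, 3) = 5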